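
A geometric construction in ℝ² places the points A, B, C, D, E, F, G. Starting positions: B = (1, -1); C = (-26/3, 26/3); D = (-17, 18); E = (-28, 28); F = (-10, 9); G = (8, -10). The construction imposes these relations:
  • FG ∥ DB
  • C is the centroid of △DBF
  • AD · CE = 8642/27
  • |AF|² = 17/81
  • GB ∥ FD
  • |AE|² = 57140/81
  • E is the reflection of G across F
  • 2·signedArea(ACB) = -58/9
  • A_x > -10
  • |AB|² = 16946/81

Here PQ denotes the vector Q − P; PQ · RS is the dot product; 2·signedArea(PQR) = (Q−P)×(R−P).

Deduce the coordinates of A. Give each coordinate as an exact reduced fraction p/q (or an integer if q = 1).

1. A_x = -86/9  [AD · CE = 8642/27 ∩ 2·signedArea(ACB) = -58/9]
2. A_y = 80/9  [AD · CE = 8642/27 ∩ 2·signedArea(ACB) = -58/9]
   → A = (-86/9, 80/9)

A = (-86/9, 80/9)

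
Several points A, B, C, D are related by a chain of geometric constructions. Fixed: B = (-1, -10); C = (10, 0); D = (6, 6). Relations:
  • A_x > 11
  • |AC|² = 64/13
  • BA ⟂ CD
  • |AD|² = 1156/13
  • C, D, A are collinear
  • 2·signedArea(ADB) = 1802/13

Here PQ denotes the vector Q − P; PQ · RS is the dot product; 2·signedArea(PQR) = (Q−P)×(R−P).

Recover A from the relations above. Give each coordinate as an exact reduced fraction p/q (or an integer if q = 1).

1. A_x = 146/13  [C, D, A are collinear ∩ BA ⟂ CD]
2. A_y = -24/13  [C, D, A are collinear ∩ BA ⟂ CD]
   → A = (146/13, -24/13)

A = (146/13, -24/13)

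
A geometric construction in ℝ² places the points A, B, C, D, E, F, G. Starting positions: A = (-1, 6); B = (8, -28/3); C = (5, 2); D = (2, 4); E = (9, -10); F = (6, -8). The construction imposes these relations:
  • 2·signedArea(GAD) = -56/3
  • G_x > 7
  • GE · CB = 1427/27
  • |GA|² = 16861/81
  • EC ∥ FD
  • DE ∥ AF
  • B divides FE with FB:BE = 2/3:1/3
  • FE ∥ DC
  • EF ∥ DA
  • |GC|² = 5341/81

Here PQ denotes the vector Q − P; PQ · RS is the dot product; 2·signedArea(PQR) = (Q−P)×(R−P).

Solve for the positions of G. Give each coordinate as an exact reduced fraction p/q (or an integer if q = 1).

1. G_x = 22/3  [GE · CB = 1427/27 ∩ 2·signedArea(GAD) = -56/3]
2. G_y = -52/9  [GE · CB = 1427/27 ∩ 2·signedArea(GAD) = -56/3]
   → G = (22/3, -52/9)

G = (22/3, -52/9)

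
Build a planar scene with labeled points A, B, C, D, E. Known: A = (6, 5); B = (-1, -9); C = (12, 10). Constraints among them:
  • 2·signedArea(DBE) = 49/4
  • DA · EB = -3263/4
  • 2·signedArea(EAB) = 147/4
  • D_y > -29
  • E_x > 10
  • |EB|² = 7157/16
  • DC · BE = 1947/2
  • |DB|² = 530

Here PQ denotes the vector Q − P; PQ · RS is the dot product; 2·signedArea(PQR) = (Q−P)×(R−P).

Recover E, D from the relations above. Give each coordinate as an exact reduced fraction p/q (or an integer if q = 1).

D = (-14, -28)
E = (21/2, 35/4)

1. E_x = 21/2  [line 14·x + -7·y + -343/4 = 0 ∩ |EB|² = 7157/16]
2. E_y = 35/4  [line 14·x + -7·y + -343/4 = 0 ∩ |EB|² = 7157/16]
   → E = (21/2, 35/4)
3. D_x = -14  [DA · EB = -3263/4 ∩ 2·signedArea(DBE) = 49/4]
4. D_y = -28  [DA · EB = -3263/4 ∩ 2·signedArea(DBE) = 49/4]
   → D = (-14, -28)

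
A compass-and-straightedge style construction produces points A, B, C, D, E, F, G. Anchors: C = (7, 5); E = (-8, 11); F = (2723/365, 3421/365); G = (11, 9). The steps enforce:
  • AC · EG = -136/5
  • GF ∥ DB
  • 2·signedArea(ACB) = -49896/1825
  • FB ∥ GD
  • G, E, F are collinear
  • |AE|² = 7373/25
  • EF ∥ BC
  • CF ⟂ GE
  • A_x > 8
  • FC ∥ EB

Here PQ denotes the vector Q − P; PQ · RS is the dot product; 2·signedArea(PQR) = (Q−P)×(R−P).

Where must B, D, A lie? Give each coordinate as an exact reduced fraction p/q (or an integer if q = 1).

A = (43/5, 33/5)
B = (-3088/365, 2419/365)
D = (-1796/365, 2283/365)

1. B_x = -3088/365  [EF ∥ BC ∩ FC ∥ EB]
2. B_y = 2419/365  [EF ∥ BC ∩ FC ∥ EB]
   → B = (-3088/365, 2419/365)
3. D_x = -1796/365  [GF ∥ DB ∩ FB ∥ GD]
4. D_y = 2283/365  [GF ∥ DB ∩ FB ∥ GD]
   → D = (-1796/365, 2283/365)
5. A_x = 43/5  [AC · EG = -136/5 ∩ 2·signedArea(ACB) = -49896/1825]
6. A_y = 33/5  [AC · EG = -136/5 ∩ 2·signedArea(ACB) = -49896/1825]
   → A = (43/5, 33/5)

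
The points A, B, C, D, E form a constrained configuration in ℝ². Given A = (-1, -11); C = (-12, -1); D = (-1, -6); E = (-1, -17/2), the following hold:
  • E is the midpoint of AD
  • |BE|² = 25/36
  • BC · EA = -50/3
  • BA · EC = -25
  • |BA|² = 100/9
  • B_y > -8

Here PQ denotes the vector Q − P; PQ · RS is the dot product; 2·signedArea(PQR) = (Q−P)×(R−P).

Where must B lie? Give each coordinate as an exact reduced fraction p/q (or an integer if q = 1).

B = (-1, -23/3)

1. B_x = -1  [BC · EA = -50/3 ∩ BA · EC = -25]
2. B_y = -23/3  [BC · EA = -50/3 ∩ BA · EC = -25]
   → B = (-1, -23/3)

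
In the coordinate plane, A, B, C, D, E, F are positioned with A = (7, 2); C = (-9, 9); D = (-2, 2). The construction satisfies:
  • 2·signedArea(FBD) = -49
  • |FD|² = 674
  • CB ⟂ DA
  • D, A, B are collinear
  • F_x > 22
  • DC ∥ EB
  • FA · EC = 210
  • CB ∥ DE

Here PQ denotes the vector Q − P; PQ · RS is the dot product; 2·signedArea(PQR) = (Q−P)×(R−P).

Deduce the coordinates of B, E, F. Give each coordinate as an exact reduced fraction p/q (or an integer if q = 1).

1. B_x = -9  [D, A, B are collinear ∩ CB ⟂ DA]
2. B_y = 2  [D, A, B are collinear ∩ CB ⟂ DA]
   → B = (-9, 2)
3. E_x = -2  [DC ∥ EB ∩ CB ∥ DE]
4. E_y = -5  [DC ∥ EB ∩ CB ∥ DE]
   → E = (-2, -5)
5. F_x = 23  [2·signedArea(FBD) = -49 ∩ FA · EC = 210]
6. F_y = -5  [2·signedArea(FBD) = -49 ∩ FA · EC = 210]
   → F = (23, -5)

B = (-9, 2)
E = (-2, -5)
F = (23, -5)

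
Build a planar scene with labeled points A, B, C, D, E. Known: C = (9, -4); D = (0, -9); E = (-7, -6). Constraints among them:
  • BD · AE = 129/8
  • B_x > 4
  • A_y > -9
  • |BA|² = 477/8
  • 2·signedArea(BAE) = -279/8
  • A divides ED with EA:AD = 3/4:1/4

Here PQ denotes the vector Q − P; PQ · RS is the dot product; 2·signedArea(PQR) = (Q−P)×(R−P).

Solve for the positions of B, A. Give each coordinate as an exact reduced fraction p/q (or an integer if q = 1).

1. A_x = -7/4  [A divides ED with EA:AD = 3/4:1/4]
2. A_y = -33/4  [A divides ED with EA:AD = 3/4:1/4]
   → A = (-7/4, -33/4)
3. B_x = 5  [BD · AE = 129/8 ∩ 2·signedArea(BAE) = -279/8]
4. B_y = -9/2  [BD · AE = 129/8 ∩ 2·signedArea(BAE) = -279/8]
   → B = (5, -9/2)

A = (-7/4, -33/4)
B = (5, -9/2)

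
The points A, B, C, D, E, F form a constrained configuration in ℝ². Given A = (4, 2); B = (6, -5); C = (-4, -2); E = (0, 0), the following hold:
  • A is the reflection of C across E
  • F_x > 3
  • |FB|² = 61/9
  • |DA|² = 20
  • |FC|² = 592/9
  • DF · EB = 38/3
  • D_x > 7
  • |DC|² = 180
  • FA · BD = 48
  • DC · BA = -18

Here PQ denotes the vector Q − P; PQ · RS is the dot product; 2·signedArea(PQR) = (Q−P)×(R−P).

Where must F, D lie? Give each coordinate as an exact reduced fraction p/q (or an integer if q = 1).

D = (8, 4)
F = (4, -10/3)

1. D_x = 8  [line 2·x + -7·y + 12 = 0 ∩ |DA|² = 20]
2. D_y = 4  [line 2·x + -7·y + 12 = 0 ∩ |DA|² = 20]
   → D = (8, 4)
3. F_x = 4  [FA · BD = 48 ∩ DF · EB = 38/3]
4. F_y = -10/3  [FA · BD = 48 ∩ DF · EB = 38/3]
   → F = (4, -10/3)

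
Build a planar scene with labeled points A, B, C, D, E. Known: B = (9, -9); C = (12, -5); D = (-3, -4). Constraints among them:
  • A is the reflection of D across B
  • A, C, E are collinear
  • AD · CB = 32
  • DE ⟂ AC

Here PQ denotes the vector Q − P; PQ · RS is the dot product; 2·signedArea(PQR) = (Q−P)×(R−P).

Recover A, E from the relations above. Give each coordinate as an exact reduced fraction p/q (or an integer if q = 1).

A = (21, -14)
E = (4, 3)

1. A_x = 21  [A is the reflection of D across B]
2. A_y = -14  [A is the reflection of D across B]
   → A = (21, -14)
3. E_x = 4  [A, C, E are collinear ∩ DE ⟂ AC]
4. E_y = 3  [A, C, E are collinear ∩ DE ⟂ AC]
   → E = (4, 3)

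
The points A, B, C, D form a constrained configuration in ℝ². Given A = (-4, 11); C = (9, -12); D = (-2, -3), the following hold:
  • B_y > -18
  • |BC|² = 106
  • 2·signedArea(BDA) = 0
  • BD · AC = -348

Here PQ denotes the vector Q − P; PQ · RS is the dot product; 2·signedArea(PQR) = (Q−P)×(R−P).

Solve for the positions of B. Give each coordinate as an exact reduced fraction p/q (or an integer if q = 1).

1. B_x = 0  [2·signedArea(BDA) = 0 ∩ BD · AC = -348]
2. B_y = -17  [2·signedArea(BDA) = 0 ∩ BD · AC = -348]
   → B = (0, -17)

B = (0, -17)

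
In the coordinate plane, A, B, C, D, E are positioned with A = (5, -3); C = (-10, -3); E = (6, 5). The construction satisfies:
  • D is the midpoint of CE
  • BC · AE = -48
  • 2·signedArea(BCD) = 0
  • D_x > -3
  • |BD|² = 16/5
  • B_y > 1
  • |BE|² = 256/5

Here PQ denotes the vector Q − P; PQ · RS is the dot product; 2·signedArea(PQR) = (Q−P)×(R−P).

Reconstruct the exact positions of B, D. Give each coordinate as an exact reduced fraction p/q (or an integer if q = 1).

1. B_x = -2/5  [line -1·x + -8·y + 14 = 0 ∩ |BE|² = 256/5]
2. B_y = 9/5  [line -1·x + -8·y + 14 = 0 ∩ |BE|² = 256/5]
   → B = (-2/5, 9/5)
3. D_x = -2  [2·signedArea(BCD) = 0 ∩ D is the midpoint of CE]
4. D_y = 1  [2·signedArea(BCD) = 0 ∩ D is the midpoint of CE]
   → D = (-2, 1)

B = (-2/5, 9/5)
D = (-2, 1)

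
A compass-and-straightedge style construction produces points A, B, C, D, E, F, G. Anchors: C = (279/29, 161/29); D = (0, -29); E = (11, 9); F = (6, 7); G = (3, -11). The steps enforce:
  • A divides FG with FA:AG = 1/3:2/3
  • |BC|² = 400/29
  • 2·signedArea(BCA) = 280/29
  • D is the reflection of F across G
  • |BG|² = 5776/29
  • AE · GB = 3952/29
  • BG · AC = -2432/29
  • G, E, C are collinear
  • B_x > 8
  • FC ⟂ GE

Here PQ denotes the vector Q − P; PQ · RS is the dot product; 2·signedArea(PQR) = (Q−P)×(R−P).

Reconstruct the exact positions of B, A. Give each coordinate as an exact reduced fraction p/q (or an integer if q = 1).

1. A_x = 5  [A divides FG with FA:AG = 1/3:2/3]
2. A_y = 1  [A divides FG with FA:AG = 1/3:2/3]
   → A = (5, 1)
3. B_x = 239/29  [BG · AC = -2432/29 ∩ AE · GB = 3952/29]
4. B_y = 61/29  [BG · AC = -2432/29 ∩ AE · GB = 3952/29]
   → B = (239/29, 61/29)

A = (5, 1)
B = (239/29, 61/29)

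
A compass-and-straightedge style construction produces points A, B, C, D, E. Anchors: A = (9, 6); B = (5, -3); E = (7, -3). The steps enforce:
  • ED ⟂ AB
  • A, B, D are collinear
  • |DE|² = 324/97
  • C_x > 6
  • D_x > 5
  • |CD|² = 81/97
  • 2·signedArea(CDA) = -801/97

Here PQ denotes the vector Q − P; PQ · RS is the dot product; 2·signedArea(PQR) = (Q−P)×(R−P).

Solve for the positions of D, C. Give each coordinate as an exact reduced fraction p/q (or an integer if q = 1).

1. D_x = 517/97  [A, B, D are collinear ∩ ED ⟂ AB]
2. D_y = -219/97  [A, B, D are collinear ∩ ED ⟂ AB]
   → D = (517/97, -219/97)
3. C_x = 598/97  [line -801/97·x + 356/97·y + 5874/97 = 0 ∩ |CD|² = 81/97]
4. C_y = -255/97  [line -801/97·x + 356/97·y + 5874/97 = 0 ∩ |CD|² = 81/97]
   → C = (598/97, -255/97)

C = (598/97, -255/97)
D = (517/97, -219/97)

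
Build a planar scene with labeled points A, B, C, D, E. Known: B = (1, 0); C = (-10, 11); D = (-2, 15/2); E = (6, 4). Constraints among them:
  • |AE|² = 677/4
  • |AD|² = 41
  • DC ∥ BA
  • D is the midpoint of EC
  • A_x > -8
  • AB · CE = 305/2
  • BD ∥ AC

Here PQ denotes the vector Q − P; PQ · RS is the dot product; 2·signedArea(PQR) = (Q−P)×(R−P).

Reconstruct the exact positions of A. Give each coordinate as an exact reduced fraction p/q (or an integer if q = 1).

A = (-7, 7/2)

1. A_x = -7  [BD ∥ AC ∩ DC ∥ BA]
2. A_y = 7/2  [BD ∥ AC ∩ DC ∥ BA]
   → A = (-7, 7/2)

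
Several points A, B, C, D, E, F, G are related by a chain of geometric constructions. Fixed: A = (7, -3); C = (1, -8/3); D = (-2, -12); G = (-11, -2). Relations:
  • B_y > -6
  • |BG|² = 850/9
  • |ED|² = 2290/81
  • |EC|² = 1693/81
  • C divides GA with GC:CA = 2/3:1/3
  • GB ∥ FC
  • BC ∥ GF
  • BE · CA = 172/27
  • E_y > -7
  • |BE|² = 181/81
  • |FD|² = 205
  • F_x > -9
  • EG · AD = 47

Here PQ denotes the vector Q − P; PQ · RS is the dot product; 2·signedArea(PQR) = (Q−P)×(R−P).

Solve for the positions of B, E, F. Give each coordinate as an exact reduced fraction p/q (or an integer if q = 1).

B = (-2, -17/3)
E = (-1, -61/9)
F = (-8, 1)

1. E_x = -1  [line 9·x + 9·y + 70 = 0 ∩ |ED|² = 2290/81]
2. E_y = -61/9  [line 9·x + 9·y + 70 = 0 ∩ |ED|² = 2290/81]
   → E = (-1, -61/9)
3. B_x = -2  [line -6·x + 1/3·y + -91/9 = 0 ∩ |BE|² = 181/81]
4. B_y = -17/3  [line -6·x + 1/3·y + -91/9 = 0 ∩ |BE|² = 181/81]
   → B = (-2, -17/3)
5. F_x = -8  [GB ∥ FC ∩ BC ∥ GF]
6. F_y = 1  [GB ∥ FC ∩ BC ∥ GF]
   → F = (-8, 1)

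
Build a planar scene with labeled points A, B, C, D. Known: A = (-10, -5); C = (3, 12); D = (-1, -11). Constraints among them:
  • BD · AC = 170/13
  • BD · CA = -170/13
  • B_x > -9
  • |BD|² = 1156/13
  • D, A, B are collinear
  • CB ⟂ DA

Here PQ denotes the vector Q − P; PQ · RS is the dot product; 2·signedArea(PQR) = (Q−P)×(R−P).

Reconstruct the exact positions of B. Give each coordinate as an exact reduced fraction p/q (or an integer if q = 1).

B = (-115/13, -75/13)

1. B_x = -115/13  [D, A, B are collinear ∩ CB ⟂ DA]
2. B_y = -75/13  [D, A, B are collinear ∩ CB ⟂ DA]
   → B = (-115/13, -75/13)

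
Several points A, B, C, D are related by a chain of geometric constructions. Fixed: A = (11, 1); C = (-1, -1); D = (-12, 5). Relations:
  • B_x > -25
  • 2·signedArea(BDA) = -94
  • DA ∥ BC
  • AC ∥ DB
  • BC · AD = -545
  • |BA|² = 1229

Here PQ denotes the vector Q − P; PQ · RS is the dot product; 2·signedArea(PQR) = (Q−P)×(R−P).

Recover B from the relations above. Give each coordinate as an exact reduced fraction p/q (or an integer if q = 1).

B = (-24, 3)

1. B_x = -24  [DA ∥ BC ∩ AC ∥ DB]
2. B_y = 3  [DA ∥ BC ∩ AC ∥ DB]
   → B = (-24, 3)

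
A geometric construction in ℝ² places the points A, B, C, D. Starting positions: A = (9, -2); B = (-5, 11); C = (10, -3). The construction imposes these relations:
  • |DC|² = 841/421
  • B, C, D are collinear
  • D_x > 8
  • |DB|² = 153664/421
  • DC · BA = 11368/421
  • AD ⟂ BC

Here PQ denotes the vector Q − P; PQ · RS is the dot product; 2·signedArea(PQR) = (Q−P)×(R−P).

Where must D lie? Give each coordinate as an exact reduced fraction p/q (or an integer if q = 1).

D = (3775/421, -857/421)

1. D_x = 3775/421  [B, C, D are collinear ∩ AD ⟂ BC]
2. D_y = -857/421  [B, C, D are collinear ∩ AD ⟂ BC]
   → D = (3775/421, -857/421)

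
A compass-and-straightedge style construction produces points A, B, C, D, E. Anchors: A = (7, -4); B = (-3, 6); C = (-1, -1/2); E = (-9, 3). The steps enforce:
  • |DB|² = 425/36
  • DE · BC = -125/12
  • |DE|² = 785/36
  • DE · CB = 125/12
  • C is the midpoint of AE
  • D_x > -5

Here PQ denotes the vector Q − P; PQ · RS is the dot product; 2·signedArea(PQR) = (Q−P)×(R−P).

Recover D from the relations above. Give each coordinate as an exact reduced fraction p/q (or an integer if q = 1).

1. D_x = -13/3  [line 2·x + -13/2·y + 325/12 = 0 ∩ |DE|² = 785/36]
2. D_y = 17/6  [line 2·x + -13/2·y + 325/12 = 0 ∩ |DE|² = 785/36]
   → D = (-13/3, 17/6)

D = (-13/3, 17/6)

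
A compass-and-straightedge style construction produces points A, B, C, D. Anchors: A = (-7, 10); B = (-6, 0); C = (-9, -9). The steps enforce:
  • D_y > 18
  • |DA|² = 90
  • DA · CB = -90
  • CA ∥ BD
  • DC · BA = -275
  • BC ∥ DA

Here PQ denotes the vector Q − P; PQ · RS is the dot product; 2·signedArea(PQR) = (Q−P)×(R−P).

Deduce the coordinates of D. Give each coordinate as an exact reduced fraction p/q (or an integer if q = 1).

1. D_x = -4  [BC ∥ DA ∩ CA ∥ BD]
2. D_y = 19  [BC ∥ DA ∩ CA ∥ BD]
   → D = (-4, 19)

D = (-4, 19)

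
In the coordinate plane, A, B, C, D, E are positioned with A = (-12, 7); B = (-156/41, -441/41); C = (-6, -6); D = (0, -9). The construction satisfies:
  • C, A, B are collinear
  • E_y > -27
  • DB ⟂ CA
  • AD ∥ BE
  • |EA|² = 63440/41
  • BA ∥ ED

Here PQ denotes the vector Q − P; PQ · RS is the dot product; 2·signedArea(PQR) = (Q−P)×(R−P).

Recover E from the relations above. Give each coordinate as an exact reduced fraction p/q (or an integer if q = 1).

E = (336/41, -1097/41)

1. E_x = 336/41  [BA ∥ ED ∩ AD ∥ BE]
2. E_y = -1097/41  [BA ∥ ED ∩ AD ∥ BE]
   → E = (336/41, -1097/41)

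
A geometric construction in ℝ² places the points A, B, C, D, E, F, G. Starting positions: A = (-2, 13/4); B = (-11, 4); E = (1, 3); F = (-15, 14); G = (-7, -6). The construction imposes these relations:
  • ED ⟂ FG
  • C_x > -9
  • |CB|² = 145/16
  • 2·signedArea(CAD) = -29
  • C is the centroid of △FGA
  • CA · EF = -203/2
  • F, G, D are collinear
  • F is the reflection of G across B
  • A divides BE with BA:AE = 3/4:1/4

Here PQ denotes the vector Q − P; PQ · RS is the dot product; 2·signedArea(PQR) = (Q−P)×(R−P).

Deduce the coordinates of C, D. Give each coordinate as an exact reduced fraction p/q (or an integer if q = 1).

C = (-8, 15/4)
D = (-9, -1)

1. C_x = -8  [C is the centroid of △FGA]
2. C_y = 15/4  [C is the centroid of △FGA]
   → C = (-8, 15/4)
3. D_x = -9  [F, G, D are collinear ∩ ED ⟂ FG]
4. D_y = -1  [F, G, D are collinear ∩ ED ⟂ FG]
   → D = (-9, -1)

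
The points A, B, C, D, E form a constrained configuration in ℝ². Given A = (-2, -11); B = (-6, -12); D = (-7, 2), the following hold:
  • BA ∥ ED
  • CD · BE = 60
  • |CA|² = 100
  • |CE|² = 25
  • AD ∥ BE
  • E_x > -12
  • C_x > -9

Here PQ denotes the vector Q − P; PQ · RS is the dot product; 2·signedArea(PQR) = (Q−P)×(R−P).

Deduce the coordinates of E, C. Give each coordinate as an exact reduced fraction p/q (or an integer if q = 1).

1. E_x = -11  [BA ∥ ED ∩ AD ∥ BE]
2. E_y = 1  [BA ∥ ED ∩ AD ∥ BE]
   → E = (-11, 1)
3. C_x = -8  [line 5·x + -13·y + 1 = 0 ∩ |CE|² = 25]
4. C_y = -3  [line 5·x + -13·y + 1 = 0 ∩ |CE|² = 25]
   → C = (-8, -3)

C = (-8, -3)
E = (-11, 1)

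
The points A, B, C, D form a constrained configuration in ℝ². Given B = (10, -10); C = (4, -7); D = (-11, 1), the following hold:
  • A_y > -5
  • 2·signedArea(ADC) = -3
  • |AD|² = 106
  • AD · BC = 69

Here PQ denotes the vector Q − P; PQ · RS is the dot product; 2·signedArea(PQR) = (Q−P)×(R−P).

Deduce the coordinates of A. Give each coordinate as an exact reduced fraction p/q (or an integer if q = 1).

1. A_x = -2  [2·signedArea(ADC) = -3 ∩ AD · BC = 69]
2. A_y = -4  [2·signedArea(ADC) = -3 ∩ AD · BC = 69]
   → A = (-2, -4)

A = (-2, -4)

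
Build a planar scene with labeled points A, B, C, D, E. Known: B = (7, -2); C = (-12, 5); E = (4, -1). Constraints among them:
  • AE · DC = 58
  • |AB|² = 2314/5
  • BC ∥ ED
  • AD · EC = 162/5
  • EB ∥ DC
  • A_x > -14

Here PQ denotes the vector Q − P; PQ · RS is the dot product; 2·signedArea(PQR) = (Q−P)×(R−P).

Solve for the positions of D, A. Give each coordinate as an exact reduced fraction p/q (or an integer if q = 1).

A = (-66/5, 27/5)
D = (-15, 6)

1. D_x = -15  [EB ∥ DC ∩ BC ∥ ED]
2. D_y = 6  [EB ∥ DC ∩ BC ∥ ED]
   → D = (-15, 6)
3. A_x = -66/5  [AD · EC = 162/5 ∩ AE · DC = 58]
4. A_y = 27/5  [AD · EC = 162/5 ∩ AE · DC = 58]
   → A = (-66/5, 27/5)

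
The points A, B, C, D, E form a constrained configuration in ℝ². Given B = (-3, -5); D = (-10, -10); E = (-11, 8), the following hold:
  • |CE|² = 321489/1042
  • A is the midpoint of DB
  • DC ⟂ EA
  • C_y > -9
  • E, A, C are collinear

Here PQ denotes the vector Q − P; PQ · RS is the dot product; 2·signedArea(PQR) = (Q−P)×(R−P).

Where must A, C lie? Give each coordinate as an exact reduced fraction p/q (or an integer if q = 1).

1. A_x = -13/2  [A is the midpoint of DB]
2. A_y = -15/2  [A is the midpoint of DB]
   → A = (-13/2, -15/2)
3. C_x = -6359/1042  [E, A, C are collinear ∩ DC ⟂ EA]
4. C_y = -9241/1042  [E, A, C are collinear ∩ DC ⟂ EA]
   → C = (-6359/1042, -9241/1042)

A = (-13/2, -15/2)
C = (-6359/1042, -9241/1042)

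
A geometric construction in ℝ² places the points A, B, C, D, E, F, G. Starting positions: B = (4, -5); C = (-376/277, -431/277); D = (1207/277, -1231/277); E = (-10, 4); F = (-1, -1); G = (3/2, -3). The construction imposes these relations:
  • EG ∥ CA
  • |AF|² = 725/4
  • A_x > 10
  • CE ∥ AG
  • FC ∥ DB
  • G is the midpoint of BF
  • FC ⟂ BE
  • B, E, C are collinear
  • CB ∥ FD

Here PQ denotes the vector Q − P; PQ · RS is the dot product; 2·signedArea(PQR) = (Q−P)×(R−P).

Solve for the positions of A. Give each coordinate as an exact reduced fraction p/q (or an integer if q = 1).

1. A_x = 5619/554  [CE ∥ AG ∩ EG ∥ CA]
2. A_y = -2370/277  [CE ∥ AG ∩ EG ∥ CA]
   → A = (5619/554, -2370/277)

A = (5619/554, -2370/277)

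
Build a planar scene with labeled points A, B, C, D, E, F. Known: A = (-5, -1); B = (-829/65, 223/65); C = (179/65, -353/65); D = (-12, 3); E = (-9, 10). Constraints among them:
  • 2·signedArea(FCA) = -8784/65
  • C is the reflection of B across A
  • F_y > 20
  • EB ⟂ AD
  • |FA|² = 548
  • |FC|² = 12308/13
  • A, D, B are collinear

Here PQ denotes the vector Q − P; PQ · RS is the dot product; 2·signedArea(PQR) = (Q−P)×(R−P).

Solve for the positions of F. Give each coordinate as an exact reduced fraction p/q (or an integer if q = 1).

1. F_x = -13  [line -288/65·x + -504/65·y + 1368/13 = 0 ∩ |FA|² = 548]
2. F_y = 21  [line -288/65·x + -504/65·y + 1368/13 = 0 ∩ |FA|² = 548]
   → F = (-13, 21)

F = (-13, 21)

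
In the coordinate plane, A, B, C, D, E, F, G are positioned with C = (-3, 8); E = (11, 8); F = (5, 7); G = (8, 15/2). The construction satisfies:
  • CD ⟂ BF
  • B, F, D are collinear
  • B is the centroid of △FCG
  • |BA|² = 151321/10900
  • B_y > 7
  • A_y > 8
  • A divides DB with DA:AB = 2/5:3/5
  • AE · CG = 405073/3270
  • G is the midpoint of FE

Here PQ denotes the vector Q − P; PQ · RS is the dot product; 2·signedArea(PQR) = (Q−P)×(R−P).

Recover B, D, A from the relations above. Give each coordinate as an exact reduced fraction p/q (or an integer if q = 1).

1. B_x = 10/3  [B is the centroid of △FCG]
2. B_y = 15/2  [B is the centroid of △FCG]
   → B = (10/3, 15/2)
3. D_x = -285/109  [B, F, D are collinear ∩ CD ⟂ BF]
4. D_y = 1012/109  [B, F, D are collinear ∩ CD ⟂ BF]
   → D = (-285/109, 1012/109)
5. A_x = -77/327  [A divides DB with DA:AB = 2/5:3/5]
6. A_y = 4671/545  [A divides DB with DA:AB = 2/5:3/5]
   → A = (-77/327, 4671/545)

A = (-77/327, 4671/545)
B = (10/3, 15/2)
D = (-285/109, 1012/109)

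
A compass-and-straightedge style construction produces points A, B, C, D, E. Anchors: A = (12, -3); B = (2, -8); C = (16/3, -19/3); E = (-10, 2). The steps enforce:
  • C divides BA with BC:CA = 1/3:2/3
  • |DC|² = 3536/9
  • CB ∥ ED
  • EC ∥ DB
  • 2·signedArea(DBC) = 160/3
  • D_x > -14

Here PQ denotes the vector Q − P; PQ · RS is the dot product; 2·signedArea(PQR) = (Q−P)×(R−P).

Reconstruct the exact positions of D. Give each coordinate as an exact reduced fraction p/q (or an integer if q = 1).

D = (-40/3, 1/3)

1. D_x = -40/3  [EC ∥ DB ∩ CB ∥ ED]
2. D_y = 1/3  [EC ∥ DB ∩ CB ∥ ED]
   → D = (-40/3, 1/3)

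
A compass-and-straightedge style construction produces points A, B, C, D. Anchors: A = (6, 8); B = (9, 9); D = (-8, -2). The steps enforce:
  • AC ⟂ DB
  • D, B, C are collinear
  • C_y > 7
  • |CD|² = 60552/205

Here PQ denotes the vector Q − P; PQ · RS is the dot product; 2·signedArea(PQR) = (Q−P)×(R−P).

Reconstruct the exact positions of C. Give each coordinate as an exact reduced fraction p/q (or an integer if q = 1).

C = (1318/205, 1504/205)

1. C_x = 1318/205  [D, B, C are collinear ∩ AC ⟂ DB]
2. C_y = 1504/205  [D, B, C are collinear ∩ AC ⟂ DB]
   → C = (1318/205, 1504/205)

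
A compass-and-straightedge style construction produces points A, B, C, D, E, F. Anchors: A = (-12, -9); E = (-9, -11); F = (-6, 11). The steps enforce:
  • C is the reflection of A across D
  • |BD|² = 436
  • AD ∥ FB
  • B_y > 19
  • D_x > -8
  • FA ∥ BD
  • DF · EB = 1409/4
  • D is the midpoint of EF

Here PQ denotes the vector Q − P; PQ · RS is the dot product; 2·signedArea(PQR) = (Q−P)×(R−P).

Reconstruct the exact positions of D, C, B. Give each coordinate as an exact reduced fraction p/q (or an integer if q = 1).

1. D_x = -15/2  [D is the midpoint of EF]
2. D_y = 0  [D is the midpoint of EF]
   → D = (-15/2, 0)
3. C_x = -3  [C is the reflection of A across D]
4. C_y = 9  [C is the reflection of A across D]
   → C = (-3, 9)
5. B_x = -3/2  [FA ∥ BD ∩ AD ∥ FB]
6. B_y = 20  [FA ∥ BD ∩ AD ∥ FB]
   → B = (-3/2, 20)

B = (-3/2, 20)
C = (-3, 9)
D = (-15/2, 0)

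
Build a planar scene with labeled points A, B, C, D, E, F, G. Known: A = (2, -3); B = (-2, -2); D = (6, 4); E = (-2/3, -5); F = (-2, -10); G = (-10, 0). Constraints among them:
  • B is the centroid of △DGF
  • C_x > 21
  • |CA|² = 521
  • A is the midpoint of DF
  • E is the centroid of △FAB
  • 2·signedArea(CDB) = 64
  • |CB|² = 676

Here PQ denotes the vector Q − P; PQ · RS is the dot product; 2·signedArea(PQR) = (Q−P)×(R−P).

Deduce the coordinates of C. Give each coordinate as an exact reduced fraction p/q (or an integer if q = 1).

C = (22, 8)

1. C_x = 22  [line 6·x + -8·y + -68 = 0 ∩ |CB|² = 676]
2. C_y = 8  [line 6·x + -8·y + -68 = 0 ∩ |CB|² = 676]
   → C = (22, 8)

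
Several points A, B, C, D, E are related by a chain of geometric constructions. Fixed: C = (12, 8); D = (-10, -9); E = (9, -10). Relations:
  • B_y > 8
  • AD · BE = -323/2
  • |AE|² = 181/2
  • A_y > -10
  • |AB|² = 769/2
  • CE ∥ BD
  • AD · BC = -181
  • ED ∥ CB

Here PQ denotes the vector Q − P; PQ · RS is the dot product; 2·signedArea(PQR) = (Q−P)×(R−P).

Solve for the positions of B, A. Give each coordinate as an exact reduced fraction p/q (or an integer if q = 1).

1. B_x = -7  [CE ∥ BD ∩ ED ∥ CB]
2. B_y = 9  [CE ∥ BD ∩ ED ∥ CB]
   → B = (-7, 9)
3. A_x = -1/2  [AD · BC = -181 ∩ AD · BE = -323/2]
4. A_y = -19/2  [AD · BC = -181 ∩ AD · BE = -323/2]
   → A = (-1/2, -19/2)

A = (-1/2, -19/2)
B = (-7, 9)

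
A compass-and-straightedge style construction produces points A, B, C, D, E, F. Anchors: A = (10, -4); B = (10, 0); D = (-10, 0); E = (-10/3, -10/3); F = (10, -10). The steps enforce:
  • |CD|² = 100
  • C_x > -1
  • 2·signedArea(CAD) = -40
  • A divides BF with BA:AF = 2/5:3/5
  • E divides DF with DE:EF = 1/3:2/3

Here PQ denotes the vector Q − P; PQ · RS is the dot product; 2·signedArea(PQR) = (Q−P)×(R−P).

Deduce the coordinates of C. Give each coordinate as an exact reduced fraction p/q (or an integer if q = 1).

1. C_x = 0  [line -4·x + -20·y + 0 = 0 ∩ |CD|² = 100]
2. C_y = 0  [line -4·x + -20·y + 0 = 0 ∩ |CD|² = 100]
   → C = (0, 0)

C = (0, 0)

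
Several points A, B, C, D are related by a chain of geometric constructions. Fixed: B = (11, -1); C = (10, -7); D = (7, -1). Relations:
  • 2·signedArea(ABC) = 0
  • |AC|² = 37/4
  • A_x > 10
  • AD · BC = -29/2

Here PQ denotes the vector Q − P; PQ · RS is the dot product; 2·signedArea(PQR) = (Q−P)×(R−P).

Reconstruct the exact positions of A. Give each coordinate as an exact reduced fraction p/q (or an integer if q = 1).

1. A_x = 21/2  [2·signedArea(ABC) = 0 ∩ AD · BC = -29/2]
2. A_y = -4  [2·signedArea(ABC) = 0 ∩ AD · BC = -29/2]
   → A = (21/2, -4)

A = (21/2, -4)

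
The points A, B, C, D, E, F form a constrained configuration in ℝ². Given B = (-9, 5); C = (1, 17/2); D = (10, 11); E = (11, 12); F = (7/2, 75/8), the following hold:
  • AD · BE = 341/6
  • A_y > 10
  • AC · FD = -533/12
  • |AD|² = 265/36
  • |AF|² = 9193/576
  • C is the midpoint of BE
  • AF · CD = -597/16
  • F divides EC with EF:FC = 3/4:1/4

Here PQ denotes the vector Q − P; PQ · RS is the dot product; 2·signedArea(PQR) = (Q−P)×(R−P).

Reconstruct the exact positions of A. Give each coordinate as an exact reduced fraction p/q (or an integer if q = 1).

A = (22/3, 21/2)

1. A_x = 22/3  [AF · CD = -597/16 ∩ AD · BE = 341/6]
2. A_y = 21/2  [AF · CD = -597/16 ∩ AD · BE = 341/6]
   → A = (22/3, 21/2)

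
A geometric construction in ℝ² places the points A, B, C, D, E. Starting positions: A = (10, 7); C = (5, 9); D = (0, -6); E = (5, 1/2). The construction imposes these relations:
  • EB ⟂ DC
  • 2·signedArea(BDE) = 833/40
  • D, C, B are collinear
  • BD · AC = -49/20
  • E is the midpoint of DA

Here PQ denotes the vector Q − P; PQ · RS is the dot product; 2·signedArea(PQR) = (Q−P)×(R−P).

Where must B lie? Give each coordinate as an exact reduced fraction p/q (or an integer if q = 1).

B = (49/20, 27/20)

1. B_x = 49/20  [D, C, B are collinear ∩ EB ⟂ DC]
2. B_y = 27/20  [D, C, B are collinear ∩ EB ⟂ DC]
   → B = (49/20, 27/20)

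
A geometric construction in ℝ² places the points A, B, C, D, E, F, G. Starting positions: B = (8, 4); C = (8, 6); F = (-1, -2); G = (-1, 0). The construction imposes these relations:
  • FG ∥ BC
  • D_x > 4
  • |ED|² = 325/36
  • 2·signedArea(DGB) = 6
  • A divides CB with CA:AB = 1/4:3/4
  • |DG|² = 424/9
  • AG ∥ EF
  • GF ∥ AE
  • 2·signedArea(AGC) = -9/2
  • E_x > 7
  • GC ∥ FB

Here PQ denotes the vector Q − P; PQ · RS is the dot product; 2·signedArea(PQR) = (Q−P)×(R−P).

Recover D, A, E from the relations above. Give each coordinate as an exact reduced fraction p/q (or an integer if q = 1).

1. D_x = 5  [line -4·x + 9·y + -10 = 0 ∩ |DG|² = 424/9]
2. D_y = 10/3  [line -4·x + 9·y + -10 = 0 ∩ |DG|² = 424/9]
   → D = (5, 10/3)
3. A_x = 8  [A divides CB with CA:AB = 1/4:3/4]
4. A_y = 11/2  [A divides CB with CA:AB = 1/4:3/4]
   → A = (8, 11/2)
5. E_x = 8  [AG ∥ EF ∩ GF ∥ AE]
6. E_y = 7/2  [AG ∥ EF ∩ GF ∥ AE]
   → E = (8, 7/2)

A = (8, 11/2)
D = (5, 10/3)
E = (8, 7/2)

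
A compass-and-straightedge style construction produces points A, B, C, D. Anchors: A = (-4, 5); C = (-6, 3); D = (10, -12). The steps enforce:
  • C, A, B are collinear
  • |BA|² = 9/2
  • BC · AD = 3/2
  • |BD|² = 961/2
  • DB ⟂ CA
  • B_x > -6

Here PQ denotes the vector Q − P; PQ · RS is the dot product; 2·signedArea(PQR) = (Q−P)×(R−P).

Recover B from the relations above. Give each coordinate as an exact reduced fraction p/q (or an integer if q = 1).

1. B_x = -11/2  [C, A, B are collinear ∩ DB ⟂ CA]
2. B_y = 7/2  [C, A, B are collinear ∩ DB ⟂ CA]
   → B = (-11/2, 7/2)

B = (-11/2, 7/2)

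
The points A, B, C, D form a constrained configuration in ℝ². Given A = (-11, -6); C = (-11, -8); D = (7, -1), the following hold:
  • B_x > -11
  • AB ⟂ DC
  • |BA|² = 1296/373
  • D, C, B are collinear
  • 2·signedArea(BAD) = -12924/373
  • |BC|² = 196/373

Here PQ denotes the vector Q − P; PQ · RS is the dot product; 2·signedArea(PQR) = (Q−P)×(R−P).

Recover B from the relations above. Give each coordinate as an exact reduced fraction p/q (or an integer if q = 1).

1. B_x = -3851/373  [D, C, B are collinear ∩ AB ⟂ DC]
2. B_y = -2886/373  [D, C, B are collinear ∩ AB ⟂ DC]
   → B = (-3851/373, -2886/373)

B = (-3851/373, -2886/373)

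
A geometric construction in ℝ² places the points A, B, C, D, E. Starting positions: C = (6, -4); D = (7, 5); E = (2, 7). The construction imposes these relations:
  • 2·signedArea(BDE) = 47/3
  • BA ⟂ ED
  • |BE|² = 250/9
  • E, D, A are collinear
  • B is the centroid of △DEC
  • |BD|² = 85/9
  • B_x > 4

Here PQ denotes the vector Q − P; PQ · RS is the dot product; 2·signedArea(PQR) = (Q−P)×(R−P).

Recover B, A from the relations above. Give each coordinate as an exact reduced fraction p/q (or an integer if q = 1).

1. B_x = 5  [B is the centroid of △DEC]
2. B_y = 8/3  [B is the centroid of △DEC]
   → B = (5, 8/3)
3. A_x = 529/87  [E, D, A are collinear ∩ BA ⟂ ED]
4. A_y = 467/87  [E, D, A are collinear ∩ BA ⟂ ED]
   → A = (529/87, 467/87)

A = (529/87, 467/87)
B = (5, 8/3)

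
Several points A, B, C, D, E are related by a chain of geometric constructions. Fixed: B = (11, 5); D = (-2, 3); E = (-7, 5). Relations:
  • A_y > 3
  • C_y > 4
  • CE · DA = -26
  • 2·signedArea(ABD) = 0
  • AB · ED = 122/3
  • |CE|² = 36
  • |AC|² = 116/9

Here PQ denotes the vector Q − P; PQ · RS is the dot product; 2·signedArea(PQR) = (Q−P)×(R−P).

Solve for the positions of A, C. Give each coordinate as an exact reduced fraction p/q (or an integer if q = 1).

1. A_x = 7/3  [2·signedArea(ABD) = 0 ∩ AB · ED = 122/3]
2. A_y = 11/3  [2·signedArea(ABD) = 0 ∩ AB · ED = 122/3]
   → A = (7/3, 11/3)
3. C_x = -1  [line -13/3·x + -2/3·y + -1 = 0 ∩ |AC|² = 116/9]
4. C_y = 5  [line -13/3·x + -2/3·y + -1 = 0 ∩ |AC|² = 116/9]
   → C = (-1, 5)

A = (7/3, 11/3)
C = (-1, 5)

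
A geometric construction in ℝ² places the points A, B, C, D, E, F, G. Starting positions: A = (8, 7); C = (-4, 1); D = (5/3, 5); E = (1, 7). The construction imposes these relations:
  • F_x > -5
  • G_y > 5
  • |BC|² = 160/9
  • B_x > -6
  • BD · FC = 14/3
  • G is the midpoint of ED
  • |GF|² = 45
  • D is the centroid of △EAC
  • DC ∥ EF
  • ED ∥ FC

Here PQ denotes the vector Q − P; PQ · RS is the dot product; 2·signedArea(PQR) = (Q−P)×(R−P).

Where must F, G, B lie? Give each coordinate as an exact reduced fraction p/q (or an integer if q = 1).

B = (-16/3, 5)
F = (-14/3, 3)
G = (4/3, 6)

1. F_x = -14/3  [ED ∥ FC ∩ DC ∥ EF]
2. F_y = 3  [ED ∥ FC ∩ DC ∥ EF]
   → F = (-14/3, 3)
3. G_x = 4/3  [G is the midpoint of ED]
4. G_y = 6  [G is the midpoint of ED]
   → G = (4/3, 6)
5. B_x = -16/3  [line -2/3·x + 2·y + -122/9 = 0 ∩ |BC|² = 160/9]
6. B_y = 5  [line -2/3·x + 2·y + -122/9 = 0 ∩ |BC|² = 160/9]
   → B = (-16/3, 5)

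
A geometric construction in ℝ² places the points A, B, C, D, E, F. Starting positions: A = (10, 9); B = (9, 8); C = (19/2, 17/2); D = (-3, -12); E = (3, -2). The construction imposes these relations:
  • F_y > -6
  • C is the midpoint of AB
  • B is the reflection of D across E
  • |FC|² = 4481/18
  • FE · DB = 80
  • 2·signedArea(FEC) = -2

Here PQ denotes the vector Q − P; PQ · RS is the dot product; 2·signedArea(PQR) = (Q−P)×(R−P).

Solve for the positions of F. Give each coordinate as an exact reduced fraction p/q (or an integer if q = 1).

1. F_x = 4/3  [2·signedArea(FEC) = -2 ∩ FE · DB = 80]
2. F_y = -5  [2·signedArea(FEC) = -2 ∩ FE · DB = 80]
   → F = (4/3, -5)

F = (4/3, -5)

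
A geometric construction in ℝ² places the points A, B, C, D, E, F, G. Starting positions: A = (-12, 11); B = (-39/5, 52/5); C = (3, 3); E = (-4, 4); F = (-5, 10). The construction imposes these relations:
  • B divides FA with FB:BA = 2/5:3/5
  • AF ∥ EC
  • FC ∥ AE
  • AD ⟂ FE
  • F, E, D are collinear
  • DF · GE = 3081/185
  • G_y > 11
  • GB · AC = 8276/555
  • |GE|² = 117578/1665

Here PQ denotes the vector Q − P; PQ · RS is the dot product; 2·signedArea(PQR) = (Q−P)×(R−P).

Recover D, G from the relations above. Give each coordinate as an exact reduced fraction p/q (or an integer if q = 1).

D = (-198/37, 448/37)
G = (-1551/185, 6199/555)

1. D_x = -198/37  [F, E, D are collinear ∩ AD ⟂ FE]
2. D_y = 448/37  [F, E, D are collinear ∩ AD ⟂ FE]
   → D = (-198/37, 448/37)
3. G_x = -1551/185  [GB · AC = 8276/555 ∩ DF · GE = 3081/185]
4. G_y = 6199/555  [GB · AC = 8276/555 ∩ DF · GE = 3081/185]
   → G = (-1551/185, 6199/555)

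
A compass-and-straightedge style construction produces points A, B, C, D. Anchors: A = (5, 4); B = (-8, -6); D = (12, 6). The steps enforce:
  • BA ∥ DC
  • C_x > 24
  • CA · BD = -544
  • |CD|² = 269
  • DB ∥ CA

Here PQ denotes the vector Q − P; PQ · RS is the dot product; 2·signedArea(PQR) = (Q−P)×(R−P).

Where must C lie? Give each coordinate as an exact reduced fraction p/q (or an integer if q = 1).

C = (25, 16)

1. C_x = 25  [DB ∥ CA ∩ BA ∥ DC]
2. C_y = 16  [DB ∥ CA ∩ BA ∥ DC]
   → C = (25, 16)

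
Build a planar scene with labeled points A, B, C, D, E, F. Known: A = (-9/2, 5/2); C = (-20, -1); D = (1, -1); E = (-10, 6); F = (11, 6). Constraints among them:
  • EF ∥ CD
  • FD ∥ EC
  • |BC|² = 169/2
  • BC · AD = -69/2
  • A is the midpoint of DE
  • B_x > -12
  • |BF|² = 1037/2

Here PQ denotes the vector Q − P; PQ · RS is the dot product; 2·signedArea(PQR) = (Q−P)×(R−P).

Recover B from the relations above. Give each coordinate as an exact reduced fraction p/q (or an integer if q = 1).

B = (-23/2, 5/2)

1. B_x = -23/2  [line -11/2·x + 7/2·y + -72 = 0 ∩ |BC|² = 169/2]
2. B_y = 5/2  [line -11/2·x + 7/2·y + -72 = 0 ∩ |BC|² = 169/2]
   → B = (-23/2, 5/2)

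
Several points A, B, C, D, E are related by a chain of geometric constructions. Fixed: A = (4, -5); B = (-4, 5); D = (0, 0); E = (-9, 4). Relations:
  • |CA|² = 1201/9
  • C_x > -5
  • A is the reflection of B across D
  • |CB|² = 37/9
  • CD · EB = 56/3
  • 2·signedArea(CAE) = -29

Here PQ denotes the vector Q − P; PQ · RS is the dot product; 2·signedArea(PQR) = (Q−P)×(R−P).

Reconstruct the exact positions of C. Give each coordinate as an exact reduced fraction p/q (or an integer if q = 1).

1. C_x = -13/3  [CD · EB = 56/3 ∩ 2·signedArea(CAE) = -29]
2. C_y = 3  [CD · EB = 56/3 ∩ 2·signedArea(CAE) = -29]
   → C = (-13/3, 3)

C = (-13/3, 3)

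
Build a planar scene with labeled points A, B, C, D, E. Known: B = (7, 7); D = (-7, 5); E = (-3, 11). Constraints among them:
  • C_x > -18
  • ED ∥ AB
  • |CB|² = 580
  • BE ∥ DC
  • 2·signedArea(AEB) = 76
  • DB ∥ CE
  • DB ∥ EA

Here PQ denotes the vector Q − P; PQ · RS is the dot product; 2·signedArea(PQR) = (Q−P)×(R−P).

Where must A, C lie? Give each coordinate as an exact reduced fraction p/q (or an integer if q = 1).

1. A_x = 11  [ED ∥ AB ∩ DB ∥ EA]
2. A_y = 13  [ED ∥ AB ∩ DB ∥ EA]
   → A = (11, 13)
3. C_x = -17  [DB ∥ CE ∩ BE ∥ DC]
4. C_y = 9  [DB ∥ CE ∩ BE ∥ DC]
   → C = (-17, 9)

A = (11, 13)
C = (-17, 9)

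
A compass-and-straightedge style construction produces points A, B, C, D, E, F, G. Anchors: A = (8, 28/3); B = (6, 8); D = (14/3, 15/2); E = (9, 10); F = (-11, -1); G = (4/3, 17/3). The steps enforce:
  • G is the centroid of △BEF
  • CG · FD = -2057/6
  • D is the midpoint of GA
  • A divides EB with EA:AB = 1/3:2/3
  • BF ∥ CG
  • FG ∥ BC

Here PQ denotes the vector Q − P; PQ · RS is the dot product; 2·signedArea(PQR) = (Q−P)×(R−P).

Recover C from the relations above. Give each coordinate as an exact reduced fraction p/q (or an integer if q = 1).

C = (55/3, 44/3)

1. C_x = 55/3  [BF ∥ CG ∩ FG ∥ BC]
2. C_y = 44/3  [BF ∥ CG ∩ FG ∥ BC]
   → C = (55/3, 44/3)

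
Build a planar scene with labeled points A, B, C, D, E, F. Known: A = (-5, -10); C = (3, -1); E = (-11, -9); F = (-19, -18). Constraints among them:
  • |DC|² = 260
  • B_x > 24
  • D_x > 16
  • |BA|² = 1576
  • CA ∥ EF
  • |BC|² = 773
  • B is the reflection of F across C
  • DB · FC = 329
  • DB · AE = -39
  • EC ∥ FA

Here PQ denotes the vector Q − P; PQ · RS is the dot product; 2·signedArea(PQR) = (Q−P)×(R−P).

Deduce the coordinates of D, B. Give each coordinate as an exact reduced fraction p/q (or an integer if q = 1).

B = (25, 16)
D = (17, 7)

1. B_x = 25  [B is the reflection of F across C]
2. B_y = 16  [B is the reflection of F across C]
   → B = (25, 16)
3. D_x = 17  [DB · AE = -39 ∩ DB · FC = 329]
4. D_y = 7  [DB · AE = -39 ∩ DB · FC = 329]
   → D = (17, 7)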